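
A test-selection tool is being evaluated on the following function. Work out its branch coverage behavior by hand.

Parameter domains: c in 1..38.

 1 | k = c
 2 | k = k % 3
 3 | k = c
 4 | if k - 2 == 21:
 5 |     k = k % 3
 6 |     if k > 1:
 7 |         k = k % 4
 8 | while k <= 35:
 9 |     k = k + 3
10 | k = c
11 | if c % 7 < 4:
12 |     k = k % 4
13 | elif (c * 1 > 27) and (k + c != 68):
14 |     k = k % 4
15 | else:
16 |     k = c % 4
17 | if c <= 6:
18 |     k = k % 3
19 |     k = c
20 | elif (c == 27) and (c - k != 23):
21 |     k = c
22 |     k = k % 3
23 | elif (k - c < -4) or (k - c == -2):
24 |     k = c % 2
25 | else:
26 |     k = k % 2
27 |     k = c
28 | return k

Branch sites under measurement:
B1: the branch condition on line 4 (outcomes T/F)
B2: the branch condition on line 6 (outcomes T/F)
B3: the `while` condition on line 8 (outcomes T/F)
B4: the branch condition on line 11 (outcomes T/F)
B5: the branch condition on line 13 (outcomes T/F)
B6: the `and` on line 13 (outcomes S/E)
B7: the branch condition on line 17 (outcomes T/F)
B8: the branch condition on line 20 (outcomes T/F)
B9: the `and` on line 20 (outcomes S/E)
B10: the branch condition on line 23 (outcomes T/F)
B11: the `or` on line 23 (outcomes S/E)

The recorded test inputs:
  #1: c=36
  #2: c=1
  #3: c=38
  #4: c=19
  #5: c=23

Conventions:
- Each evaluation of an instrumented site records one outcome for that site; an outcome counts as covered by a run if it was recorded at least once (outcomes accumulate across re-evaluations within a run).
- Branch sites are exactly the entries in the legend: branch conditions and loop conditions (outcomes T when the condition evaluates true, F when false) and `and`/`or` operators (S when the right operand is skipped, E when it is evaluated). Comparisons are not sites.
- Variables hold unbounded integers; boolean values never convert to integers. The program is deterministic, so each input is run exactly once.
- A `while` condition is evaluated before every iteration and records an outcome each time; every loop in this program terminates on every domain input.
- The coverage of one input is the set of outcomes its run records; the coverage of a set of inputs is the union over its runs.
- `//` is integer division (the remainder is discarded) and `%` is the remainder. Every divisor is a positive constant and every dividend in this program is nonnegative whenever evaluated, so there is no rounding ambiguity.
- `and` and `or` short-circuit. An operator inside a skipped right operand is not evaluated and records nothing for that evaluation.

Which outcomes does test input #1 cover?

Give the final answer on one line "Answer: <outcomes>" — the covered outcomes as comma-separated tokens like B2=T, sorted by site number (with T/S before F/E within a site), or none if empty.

Tracing the run of input #1 (c=36):
  B1->F, B3->F, B4->T, B7->F, B9->S, B8->F, B11->S, B10->T
distinct outcomes covered: B1=F, B3=F, B4=T, B7=F, B8=F, B9=S, B10=T, B11=S

Answer: B1=F, B3=F, B4=T, B7=F, B8=F, B9=S, B10=T, B11=S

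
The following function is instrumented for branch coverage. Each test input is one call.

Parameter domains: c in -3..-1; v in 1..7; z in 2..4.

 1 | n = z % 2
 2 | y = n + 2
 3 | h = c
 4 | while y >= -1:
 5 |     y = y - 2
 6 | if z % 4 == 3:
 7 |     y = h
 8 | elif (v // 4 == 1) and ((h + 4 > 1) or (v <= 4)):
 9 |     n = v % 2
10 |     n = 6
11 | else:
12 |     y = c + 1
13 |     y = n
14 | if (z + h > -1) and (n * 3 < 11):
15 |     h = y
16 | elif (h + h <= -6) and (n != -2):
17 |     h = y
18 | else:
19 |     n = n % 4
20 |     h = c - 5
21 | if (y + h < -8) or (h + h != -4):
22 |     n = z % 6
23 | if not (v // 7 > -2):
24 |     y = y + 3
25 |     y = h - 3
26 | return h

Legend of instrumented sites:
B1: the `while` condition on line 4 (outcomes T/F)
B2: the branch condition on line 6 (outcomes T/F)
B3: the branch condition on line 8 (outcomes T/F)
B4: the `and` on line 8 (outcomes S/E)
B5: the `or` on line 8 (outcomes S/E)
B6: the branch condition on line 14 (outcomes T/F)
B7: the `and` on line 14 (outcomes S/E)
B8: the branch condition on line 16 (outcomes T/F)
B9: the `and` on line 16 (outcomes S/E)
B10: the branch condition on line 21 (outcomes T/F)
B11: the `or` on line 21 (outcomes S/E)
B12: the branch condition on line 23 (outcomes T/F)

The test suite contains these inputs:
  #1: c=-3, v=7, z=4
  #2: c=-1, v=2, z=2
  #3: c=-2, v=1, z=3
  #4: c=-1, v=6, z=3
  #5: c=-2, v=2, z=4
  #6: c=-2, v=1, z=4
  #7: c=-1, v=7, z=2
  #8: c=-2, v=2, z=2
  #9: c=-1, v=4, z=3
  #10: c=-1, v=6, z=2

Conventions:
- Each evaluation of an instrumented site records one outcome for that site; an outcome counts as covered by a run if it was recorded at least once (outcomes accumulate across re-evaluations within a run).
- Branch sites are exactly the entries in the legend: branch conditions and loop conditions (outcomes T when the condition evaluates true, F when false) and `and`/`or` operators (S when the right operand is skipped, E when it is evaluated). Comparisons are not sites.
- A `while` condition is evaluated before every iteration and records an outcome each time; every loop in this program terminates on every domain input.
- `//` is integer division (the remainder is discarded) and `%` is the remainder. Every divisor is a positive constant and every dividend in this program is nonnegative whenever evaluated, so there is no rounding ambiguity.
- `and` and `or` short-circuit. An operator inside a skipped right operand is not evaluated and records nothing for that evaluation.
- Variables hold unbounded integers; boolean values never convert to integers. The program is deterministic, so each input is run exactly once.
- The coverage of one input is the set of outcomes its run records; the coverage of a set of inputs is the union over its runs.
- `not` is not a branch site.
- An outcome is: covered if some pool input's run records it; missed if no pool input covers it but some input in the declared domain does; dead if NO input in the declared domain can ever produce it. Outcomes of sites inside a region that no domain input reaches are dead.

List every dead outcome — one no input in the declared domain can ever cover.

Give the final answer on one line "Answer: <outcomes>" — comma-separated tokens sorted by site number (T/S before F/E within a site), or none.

sweeping the full domain (63 inputs) for each outcome:
  B12=T: zero occurrences over every domain input -> dead
  reachable outcomes have witnesses, e.g. B1=T (e.g. c=-3, v=1, z=2), B1=F (e.g. c=-3, v=1, z=2), B2=T (e.g. c=-3, v=1, z=3), B2=F (e.g. c=-3, v=1, z=2)

Answer: B12=T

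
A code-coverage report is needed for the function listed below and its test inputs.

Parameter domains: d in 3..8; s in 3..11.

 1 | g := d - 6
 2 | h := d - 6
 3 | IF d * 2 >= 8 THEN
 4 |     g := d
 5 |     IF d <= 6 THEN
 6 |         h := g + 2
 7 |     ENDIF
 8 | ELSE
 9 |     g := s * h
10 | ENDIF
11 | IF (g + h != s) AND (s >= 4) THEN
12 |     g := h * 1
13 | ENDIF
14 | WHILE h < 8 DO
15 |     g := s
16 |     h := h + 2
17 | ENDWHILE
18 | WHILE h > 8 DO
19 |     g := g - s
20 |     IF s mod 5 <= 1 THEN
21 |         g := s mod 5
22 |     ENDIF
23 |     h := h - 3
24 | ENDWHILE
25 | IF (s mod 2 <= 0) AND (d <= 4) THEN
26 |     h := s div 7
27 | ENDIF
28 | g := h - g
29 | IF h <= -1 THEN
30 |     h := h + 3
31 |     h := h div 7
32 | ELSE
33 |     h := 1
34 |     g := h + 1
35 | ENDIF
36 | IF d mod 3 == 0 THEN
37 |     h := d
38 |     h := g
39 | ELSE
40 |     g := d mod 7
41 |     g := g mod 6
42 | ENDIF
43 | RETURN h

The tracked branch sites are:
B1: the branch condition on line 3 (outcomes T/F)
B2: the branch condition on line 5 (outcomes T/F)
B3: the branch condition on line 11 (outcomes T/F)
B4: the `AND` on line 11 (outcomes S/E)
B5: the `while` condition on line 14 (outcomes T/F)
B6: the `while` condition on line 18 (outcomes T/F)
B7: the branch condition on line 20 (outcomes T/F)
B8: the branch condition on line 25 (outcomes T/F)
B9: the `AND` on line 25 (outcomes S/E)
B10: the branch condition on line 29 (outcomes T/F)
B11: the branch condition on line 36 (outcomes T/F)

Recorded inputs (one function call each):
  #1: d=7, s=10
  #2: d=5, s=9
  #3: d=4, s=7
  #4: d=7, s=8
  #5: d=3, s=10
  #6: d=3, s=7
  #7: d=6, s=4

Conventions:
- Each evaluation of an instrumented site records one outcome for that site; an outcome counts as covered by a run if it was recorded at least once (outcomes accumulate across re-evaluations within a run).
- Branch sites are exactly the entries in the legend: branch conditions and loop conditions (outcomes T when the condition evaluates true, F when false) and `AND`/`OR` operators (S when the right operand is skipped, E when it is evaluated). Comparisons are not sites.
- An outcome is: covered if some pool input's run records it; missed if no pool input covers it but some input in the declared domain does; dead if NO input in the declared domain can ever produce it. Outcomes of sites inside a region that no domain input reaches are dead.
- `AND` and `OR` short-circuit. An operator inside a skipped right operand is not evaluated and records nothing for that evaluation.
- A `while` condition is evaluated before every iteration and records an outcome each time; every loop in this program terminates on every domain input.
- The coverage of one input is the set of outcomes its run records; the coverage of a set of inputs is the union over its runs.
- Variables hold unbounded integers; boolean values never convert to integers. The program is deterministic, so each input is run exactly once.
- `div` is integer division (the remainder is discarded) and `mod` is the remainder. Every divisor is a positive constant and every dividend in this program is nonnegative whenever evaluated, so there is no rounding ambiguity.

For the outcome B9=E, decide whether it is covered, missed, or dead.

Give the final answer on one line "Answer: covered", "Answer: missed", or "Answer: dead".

B9=E is recorded by pool input(s) 1, 4, 5, 7 -> covered

Answer: covered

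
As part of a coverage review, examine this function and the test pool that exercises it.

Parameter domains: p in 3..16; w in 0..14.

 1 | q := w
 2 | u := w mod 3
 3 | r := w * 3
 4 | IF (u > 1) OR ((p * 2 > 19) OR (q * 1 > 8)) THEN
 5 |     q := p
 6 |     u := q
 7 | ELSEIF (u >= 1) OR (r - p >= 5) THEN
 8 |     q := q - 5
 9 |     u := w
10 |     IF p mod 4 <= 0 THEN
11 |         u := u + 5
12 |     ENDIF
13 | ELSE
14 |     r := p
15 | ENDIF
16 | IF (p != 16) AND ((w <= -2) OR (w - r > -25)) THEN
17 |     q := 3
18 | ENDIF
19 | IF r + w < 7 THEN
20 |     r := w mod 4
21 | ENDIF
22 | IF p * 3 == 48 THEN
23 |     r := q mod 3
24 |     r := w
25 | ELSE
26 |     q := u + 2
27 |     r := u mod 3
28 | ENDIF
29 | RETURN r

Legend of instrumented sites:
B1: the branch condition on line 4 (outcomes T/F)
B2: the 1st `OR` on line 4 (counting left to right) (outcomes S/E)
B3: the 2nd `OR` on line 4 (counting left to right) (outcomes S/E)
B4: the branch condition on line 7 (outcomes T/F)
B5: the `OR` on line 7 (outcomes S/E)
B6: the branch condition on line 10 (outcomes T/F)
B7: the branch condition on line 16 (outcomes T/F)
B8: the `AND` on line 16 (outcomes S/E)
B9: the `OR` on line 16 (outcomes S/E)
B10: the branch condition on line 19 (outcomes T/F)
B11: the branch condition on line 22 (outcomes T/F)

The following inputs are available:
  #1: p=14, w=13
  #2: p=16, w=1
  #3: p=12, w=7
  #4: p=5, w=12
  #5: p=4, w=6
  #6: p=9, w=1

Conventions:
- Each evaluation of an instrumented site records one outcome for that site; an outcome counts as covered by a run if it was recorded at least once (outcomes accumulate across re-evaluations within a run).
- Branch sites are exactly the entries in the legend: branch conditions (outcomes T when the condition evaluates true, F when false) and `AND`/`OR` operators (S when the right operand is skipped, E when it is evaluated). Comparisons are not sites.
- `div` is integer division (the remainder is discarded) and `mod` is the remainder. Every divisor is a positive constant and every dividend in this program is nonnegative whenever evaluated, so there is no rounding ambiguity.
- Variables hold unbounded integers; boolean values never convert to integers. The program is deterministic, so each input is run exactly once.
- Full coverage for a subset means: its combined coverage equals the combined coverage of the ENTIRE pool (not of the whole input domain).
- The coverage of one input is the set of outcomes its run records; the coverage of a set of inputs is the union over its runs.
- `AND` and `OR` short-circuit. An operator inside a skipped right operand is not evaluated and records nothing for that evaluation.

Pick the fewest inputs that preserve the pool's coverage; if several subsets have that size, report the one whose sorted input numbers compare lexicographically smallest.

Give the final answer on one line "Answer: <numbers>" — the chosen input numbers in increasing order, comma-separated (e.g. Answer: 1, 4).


#1 (p=14, w=13) -> B2->E, B3->S, B1->T, B8->E, B9->E, B7->F, B10->F, B11->F; covered: B1=T, B2=E, B3=S, B7=F, B8=E, B9=E, B10=F, B11=F
#2 (p=16, w=1) -> B2->E, B3->S, B1->T, B8->S, B7->F, B10->T, B11->T; covered: B1=T, B2=E, B3=S, B7=F, B8=S, B10=T, B11=T
#3 (p=12, w=7) -> B2->E, B3->S, B1->T, B8->E, B9->E, B7->T, B10->F, B11->F; covered: B1=T, B2=E, B3=S, B7=T, B8=E, B9=E, B10=F, B11=F
#4 (p=5, w=12) -> B2->E, B3->E, B1->T, B8->E, B9->E, B7->T, B10->F, B11->F; covered: B1=T, B2=E, B3=E, B7=T, B8=E, B9=E, B10=F, B11=F
#5 (p=4, w=6) -> B2->E, B3->E, B1->F, B5->E, B4->T, B6->T, B8->E, B9->E, B7->T, B10->F, B11->F; covered: B1=F, B2=E, B3=E, B4=T, B5=E, B6=T, B7=T, B8=E, B9=E, B10=F, B11=F
#6 (p=9, w=1) -> B2->E, B3->E, B1->F, B5->S, B4->T, B6->F, B8->E, B9->E, B7->T, B10->T, B11->F; covered: B1=F, B2=E, B3=E, B4=T, B5=S, B6=F, B7=T, B8=E, B9=E, B10=T, B11=F
union over all inputs: B1=T, B1=F, B2=E, B3=S, B3=E, B4=T, B5=S, B5=E, B6=T, B6=F, B7=T, B7=F, B8=S, B8=E, B9=E, B10=T, B10=F, B11=T, B11=F (19 outcomes)
size 1 is not enough: best union over all size-1 subsets is 11/19
size 2 is not enough: best union over all size-2 subsets is 17/19
the canonical winner is {2, 5, 6}: size 3, full 19-outcome coverage, earliest index list among size-3 covers
Answer: 2, 5, 6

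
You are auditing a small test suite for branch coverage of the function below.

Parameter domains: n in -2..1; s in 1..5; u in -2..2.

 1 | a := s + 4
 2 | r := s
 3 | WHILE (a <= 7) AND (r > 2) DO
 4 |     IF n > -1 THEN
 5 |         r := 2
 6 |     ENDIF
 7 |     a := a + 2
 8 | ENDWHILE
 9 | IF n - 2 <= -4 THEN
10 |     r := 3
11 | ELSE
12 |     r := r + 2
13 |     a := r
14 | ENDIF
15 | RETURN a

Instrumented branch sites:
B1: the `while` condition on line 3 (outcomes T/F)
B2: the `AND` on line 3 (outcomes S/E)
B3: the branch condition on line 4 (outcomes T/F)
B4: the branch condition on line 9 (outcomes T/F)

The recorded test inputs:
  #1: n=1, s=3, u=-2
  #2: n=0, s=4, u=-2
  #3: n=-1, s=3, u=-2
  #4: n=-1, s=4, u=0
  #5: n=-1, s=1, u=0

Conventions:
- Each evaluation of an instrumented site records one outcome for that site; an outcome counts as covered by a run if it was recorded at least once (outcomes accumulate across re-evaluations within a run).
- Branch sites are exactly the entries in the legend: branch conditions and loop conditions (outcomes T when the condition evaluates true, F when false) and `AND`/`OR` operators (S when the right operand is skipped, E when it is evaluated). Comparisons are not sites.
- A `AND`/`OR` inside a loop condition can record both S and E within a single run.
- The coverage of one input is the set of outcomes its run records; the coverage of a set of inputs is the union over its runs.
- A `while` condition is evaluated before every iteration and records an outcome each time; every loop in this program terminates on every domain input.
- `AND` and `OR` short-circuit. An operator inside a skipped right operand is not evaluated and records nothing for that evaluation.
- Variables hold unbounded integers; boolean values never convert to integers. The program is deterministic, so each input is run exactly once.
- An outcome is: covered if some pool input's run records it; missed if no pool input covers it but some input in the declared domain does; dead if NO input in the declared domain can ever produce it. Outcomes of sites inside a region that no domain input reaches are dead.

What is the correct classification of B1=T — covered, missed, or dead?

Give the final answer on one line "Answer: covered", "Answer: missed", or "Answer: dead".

B1=T is recorded by pool input(s) 1, 3 -> covered

Answer: covered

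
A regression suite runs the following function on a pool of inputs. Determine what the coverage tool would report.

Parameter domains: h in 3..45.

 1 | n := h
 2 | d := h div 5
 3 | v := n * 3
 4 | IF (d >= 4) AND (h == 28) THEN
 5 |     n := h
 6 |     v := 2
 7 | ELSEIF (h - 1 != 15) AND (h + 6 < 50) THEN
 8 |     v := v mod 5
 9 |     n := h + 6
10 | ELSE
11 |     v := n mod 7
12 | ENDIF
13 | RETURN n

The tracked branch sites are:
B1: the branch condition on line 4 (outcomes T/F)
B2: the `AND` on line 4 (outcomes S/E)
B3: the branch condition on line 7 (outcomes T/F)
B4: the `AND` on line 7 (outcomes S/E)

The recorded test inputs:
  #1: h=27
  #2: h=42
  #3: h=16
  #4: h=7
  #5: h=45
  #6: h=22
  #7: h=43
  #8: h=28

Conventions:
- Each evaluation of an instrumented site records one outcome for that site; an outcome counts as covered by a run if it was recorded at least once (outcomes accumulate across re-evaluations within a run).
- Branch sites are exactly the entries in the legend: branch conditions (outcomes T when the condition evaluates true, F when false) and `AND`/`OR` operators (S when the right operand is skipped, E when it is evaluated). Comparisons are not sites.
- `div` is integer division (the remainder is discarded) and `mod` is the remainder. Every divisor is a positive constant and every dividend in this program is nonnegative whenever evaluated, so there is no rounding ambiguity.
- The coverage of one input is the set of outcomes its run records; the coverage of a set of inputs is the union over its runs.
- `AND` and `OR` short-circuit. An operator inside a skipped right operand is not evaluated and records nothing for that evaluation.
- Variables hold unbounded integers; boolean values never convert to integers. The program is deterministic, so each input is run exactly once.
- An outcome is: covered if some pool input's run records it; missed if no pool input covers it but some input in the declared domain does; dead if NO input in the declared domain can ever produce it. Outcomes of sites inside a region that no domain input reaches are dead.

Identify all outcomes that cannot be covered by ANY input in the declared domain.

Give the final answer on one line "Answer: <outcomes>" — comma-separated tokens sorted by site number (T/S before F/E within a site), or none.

running all 43 domain inputs and tallying outcomes:
  reachable outcomes have witnesses, e.g. B1=T (e.g. h=28), B1=F (e.g. h=3), B2=S (e.g. h=3), B2=E (e.g. h=20)

Answer: none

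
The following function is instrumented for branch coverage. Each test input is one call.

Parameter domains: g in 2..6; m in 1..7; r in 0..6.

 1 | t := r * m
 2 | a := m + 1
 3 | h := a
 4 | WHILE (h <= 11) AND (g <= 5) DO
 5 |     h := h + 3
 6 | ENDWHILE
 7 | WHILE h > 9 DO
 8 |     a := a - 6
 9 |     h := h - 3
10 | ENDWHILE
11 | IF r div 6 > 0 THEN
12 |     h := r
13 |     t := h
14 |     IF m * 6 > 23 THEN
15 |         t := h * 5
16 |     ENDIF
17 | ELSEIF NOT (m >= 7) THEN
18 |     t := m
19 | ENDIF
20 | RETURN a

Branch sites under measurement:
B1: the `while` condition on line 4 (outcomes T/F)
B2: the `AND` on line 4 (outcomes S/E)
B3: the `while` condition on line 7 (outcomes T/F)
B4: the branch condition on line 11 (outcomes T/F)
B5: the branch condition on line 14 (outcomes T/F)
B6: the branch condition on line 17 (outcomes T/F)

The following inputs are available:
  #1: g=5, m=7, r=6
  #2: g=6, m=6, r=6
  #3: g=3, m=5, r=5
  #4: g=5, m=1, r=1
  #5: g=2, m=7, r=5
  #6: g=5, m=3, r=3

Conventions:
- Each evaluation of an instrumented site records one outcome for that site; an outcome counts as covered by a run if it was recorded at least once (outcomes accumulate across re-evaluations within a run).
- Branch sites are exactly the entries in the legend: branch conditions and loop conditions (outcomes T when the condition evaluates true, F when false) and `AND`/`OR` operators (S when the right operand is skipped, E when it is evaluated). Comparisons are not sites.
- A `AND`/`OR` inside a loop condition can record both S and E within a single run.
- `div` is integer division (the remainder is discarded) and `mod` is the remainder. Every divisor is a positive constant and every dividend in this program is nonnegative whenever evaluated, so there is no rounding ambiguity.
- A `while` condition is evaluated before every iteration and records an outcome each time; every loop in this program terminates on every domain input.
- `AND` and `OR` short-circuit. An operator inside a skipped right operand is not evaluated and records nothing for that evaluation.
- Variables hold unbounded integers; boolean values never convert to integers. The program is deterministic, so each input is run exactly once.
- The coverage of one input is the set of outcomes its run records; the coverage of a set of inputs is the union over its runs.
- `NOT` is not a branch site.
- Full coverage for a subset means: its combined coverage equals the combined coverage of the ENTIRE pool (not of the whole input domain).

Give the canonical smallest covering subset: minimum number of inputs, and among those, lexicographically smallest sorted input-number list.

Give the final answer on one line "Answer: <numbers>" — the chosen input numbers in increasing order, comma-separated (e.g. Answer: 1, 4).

input #1 (g=5, m=7, r=6): events B2->E, B1->T, B2->E, B1->T, B2->S, B1->F, B3->T, B3->T, B3->F, B4->T, B5->T; covers B1=T, B1=F, B2=S, B2=E, B3=T, B3=F, B4=T, B5=T
input #2 (g=6, m=6, r=6): events B2->E, B1->F, B3->F, B4->T, B5->T; covers B1=F, B2=E, B3=F, B4=T, B5=T
input #3 (g=3, m=5, r=5): events B2->E, B1->T, B2->E, B1->T, B2->S, B1->F, B3->T, B3->F, B4->F, B6->T; covers B1=T, B1=F, B2=S, B2=E, B3=T, B3=F, B4=F, B6=T
input #4 (g=5, m=1, r=1): events B2->E, B1->T, B2->E, B1->T, B2->E, B1->T, B2->E, B1->T, B2->S, B1->F, B3->T, B3->T, B3->F, B4->F, ...; covers B1=T, B1=F, B2=S, B2=E, B3=T, B3=F, B4=F, B6=T
input #5 (g=2, m=7, r=5): events B2->E, B1->T, B2->E, B1->T, B2->S, B1->F, B3->T, B3->T, B3->F, B4->F, B6->F; covers B1=T, B1=F, B2=S, B2=E, B3=T, B3=F, B4=F, B6=F
input #6 (g=5, m=3, r=3): events B2->E, B1->T, B2->E, B1->T, B2->E, B1->T, B2->S, B1->F, B3->T, B3->T, B3->F, B4->F, B6->T; covers B1=T, B1=F, B2=S, B2=E, B3=T, B3=F, B4=F, B6=T
together the pool reaches 11 outcomes: B1=T, B1=F, B2=S, B2=E, B3=T, B3=F, B4=T, B4=F, B5=T, B6=T, B6=F
no size-1 subset reaches all 11 outcomes (best union: 8/11)
no size-2 subset reaches all 11 outcomes (best union: 10/11)
size 3: inputs {1, 3, 5} cover all 11 outcomes, and no lexicographically smaller subset of this size does

Answer: 1, 3, 5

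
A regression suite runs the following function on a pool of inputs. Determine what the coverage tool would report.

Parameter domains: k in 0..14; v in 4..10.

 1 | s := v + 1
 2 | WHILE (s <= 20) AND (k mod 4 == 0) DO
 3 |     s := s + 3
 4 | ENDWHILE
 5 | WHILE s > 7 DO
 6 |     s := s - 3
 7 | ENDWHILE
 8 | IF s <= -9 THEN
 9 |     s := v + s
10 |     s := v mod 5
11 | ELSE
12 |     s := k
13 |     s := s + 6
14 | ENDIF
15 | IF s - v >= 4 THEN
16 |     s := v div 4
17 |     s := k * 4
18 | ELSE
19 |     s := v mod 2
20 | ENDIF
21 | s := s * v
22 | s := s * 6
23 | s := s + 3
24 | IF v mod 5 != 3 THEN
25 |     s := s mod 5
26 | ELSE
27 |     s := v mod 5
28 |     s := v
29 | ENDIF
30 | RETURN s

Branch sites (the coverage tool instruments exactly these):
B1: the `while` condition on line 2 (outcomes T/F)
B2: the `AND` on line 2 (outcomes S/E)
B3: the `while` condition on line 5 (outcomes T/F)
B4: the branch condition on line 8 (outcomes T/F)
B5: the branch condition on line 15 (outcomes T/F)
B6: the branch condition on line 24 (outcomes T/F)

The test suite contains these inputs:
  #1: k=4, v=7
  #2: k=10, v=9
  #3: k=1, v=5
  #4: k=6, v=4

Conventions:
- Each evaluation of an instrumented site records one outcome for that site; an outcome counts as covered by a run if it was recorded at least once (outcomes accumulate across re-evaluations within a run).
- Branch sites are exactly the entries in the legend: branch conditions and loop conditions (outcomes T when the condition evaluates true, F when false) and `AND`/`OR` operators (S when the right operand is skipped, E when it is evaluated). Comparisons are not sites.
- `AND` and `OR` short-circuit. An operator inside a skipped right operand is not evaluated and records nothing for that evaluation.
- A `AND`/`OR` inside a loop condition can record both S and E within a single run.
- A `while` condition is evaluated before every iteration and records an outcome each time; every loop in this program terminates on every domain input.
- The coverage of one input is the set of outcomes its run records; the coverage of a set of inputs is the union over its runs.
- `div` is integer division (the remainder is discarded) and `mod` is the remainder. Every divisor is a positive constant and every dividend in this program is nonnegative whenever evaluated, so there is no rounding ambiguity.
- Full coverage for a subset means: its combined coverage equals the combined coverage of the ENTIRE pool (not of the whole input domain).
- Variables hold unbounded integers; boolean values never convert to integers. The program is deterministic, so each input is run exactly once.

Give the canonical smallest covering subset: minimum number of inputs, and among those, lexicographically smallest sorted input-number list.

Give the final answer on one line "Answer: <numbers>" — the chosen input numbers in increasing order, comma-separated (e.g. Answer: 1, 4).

input #1, k=4, v=7: events B2->E, B1->T, B2->E, B1->T, B2->E, B1->T, B2->E, B1->T, B2->E, B1->T, B2->S, B1->F, B3->T, B3->T, ...; outcomes B1=T, B1=F, B2=S, B2=E, B3=T, B3=F, B4=F, B5=F, B6=T
input #2, k=10, v=9: events B2->E, B1->F, B3->T, B3->F, B4->F, B5->T, B6->T; outcomes B1=F, B2=E, B3=T, B3=F, B4=F, B5=T, B6=T
input #3, k=1, v=5: events B2->E, B1->F, B3->F, B4->F, B5->F, B6->T; outcomes B1=F, B2=E, B3=F, B4=F, B5=F, B6=T
input #4, k=6, v=4: events B2->E, B1->F, B3->F, B4->F, B5->T, B6->T; outcomes B1=F, B2=E, B3=F, B4=F, B5=T, B6=T
union over all inputs: B1=T, B1=F, B2=S, B2=E, B3=T, B3=F, B4=F, B5=T, B5=F, B6=T (10 outcomes)
size 1 is not enough: best union over all size-1 subsets is 9/10
inputs {1, 2} (size 2) cover everything; no size-2 subset with a lexicographically smaller index list covers all 10

Answer: 1, 2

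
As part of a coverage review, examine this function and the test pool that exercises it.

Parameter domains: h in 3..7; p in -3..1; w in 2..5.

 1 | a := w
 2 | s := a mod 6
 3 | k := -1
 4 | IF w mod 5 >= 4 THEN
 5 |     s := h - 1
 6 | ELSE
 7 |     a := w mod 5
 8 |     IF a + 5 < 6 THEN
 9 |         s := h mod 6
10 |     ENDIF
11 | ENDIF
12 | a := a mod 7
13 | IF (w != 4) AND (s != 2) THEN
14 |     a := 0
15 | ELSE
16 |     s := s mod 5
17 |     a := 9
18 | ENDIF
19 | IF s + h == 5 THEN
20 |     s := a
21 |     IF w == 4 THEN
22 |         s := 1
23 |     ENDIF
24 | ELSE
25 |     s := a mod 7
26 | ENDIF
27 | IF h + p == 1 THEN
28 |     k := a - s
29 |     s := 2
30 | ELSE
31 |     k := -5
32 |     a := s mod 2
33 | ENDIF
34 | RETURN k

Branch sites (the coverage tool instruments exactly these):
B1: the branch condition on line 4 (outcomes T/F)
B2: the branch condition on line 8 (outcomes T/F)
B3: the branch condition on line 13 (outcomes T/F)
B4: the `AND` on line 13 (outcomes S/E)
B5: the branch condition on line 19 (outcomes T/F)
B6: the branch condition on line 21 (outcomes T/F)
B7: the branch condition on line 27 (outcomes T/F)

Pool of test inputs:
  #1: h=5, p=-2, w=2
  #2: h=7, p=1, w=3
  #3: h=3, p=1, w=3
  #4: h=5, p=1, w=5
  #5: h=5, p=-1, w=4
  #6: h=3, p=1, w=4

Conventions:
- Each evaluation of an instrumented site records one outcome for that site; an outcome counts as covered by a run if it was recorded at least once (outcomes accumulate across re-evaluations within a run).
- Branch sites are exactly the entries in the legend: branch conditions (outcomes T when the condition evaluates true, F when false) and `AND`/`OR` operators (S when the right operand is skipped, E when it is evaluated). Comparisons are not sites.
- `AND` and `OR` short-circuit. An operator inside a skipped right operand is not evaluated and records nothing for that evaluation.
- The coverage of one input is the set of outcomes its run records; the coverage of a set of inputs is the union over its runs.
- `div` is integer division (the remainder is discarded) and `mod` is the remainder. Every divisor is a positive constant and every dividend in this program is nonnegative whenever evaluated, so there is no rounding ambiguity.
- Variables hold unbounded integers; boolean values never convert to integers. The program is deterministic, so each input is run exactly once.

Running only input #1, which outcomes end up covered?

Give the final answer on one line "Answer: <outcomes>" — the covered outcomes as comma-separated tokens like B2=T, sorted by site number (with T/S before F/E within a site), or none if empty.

Tracing the run of input #1 (h=5, p=-2, w=2):
  B1->F, B2->F, B4->E, B3->F, B5->F, B7->F
as a set, this run covers: B1=F, B2=F, B3=F, B4=E, B5=F, B7=F

Answer: B1=F, B2=F, B3=F, B4=E, B5=F, B7=F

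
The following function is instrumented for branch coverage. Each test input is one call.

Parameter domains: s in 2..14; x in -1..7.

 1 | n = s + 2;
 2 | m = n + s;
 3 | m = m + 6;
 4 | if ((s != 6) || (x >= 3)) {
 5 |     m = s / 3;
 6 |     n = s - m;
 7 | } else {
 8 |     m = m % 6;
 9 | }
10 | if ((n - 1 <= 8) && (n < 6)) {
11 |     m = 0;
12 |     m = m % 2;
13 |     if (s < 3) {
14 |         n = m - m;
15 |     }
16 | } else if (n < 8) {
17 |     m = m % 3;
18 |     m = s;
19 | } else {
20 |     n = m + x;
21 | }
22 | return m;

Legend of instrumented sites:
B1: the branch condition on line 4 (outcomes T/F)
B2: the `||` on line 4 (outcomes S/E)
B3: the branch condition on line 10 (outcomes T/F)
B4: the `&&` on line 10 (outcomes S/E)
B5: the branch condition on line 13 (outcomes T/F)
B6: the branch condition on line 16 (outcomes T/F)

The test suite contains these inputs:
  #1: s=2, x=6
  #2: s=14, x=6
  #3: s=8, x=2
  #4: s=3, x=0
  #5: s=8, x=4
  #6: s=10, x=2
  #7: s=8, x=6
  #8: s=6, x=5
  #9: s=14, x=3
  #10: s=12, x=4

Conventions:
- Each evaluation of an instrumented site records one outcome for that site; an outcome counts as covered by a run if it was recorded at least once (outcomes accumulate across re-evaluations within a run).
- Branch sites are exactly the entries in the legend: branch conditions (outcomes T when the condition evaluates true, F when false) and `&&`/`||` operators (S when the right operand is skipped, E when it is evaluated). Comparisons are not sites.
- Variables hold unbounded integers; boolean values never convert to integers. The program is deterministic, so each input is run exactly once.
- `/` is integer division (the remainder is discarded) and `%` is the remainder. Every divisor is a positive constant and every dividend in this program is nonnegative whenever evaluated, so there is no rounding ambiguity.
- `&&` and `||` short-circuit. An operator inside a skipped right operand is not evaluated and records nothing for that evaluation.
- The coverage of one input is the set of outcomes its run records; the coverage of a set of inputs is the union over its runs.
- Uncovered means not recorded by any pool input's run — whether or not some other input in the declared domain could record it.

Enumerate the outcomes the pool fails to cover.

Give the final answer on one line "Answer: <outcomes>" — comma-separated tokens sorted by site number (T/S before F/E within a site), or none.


run #1 (s=2, x=6) records B1=T, B2=S, B3=T, B4=E, B5=T
run #2 (s=14, x=6) records B1=T, B2=S, B3=F, B4=S, B6=F
run #3 (s=8, x=2) records B1=T, B2=S, B3=F, B4=E, B6=T
run #4 (s=3, x=0) records B1=T, B2=S, B3=T, B4=E, B5=F
run #5 (s=8, x=4) records B1=T, B2=S, B3=F, B4=E, B6=T
run #6 (s=10, x=2) records B1=T, B2=S, B3=F, B4=E, B6=T
run #7 (s=8, x=6) records B1=T, B2=S, B3=F, B4=E, B6=T
run #8 (s=6, x=5) records B1=T, B2=E, B3=T, B4=E, B5=F
run #9 (s=14, x=3) records B1=T, B2=S, B3=F, B4=S, B6=F
run #10 (s=12, x=4) records B1=T, B2=S, B3=F, B4=E, B6=F
union over the pool: B1=T, B2=S, B2=E, B3=T, B3=F, B4=S, B4=E, B5=T, B5=F, B6=T, B6=F
uncovered (1 of 12): B1=F
Answer: B1=F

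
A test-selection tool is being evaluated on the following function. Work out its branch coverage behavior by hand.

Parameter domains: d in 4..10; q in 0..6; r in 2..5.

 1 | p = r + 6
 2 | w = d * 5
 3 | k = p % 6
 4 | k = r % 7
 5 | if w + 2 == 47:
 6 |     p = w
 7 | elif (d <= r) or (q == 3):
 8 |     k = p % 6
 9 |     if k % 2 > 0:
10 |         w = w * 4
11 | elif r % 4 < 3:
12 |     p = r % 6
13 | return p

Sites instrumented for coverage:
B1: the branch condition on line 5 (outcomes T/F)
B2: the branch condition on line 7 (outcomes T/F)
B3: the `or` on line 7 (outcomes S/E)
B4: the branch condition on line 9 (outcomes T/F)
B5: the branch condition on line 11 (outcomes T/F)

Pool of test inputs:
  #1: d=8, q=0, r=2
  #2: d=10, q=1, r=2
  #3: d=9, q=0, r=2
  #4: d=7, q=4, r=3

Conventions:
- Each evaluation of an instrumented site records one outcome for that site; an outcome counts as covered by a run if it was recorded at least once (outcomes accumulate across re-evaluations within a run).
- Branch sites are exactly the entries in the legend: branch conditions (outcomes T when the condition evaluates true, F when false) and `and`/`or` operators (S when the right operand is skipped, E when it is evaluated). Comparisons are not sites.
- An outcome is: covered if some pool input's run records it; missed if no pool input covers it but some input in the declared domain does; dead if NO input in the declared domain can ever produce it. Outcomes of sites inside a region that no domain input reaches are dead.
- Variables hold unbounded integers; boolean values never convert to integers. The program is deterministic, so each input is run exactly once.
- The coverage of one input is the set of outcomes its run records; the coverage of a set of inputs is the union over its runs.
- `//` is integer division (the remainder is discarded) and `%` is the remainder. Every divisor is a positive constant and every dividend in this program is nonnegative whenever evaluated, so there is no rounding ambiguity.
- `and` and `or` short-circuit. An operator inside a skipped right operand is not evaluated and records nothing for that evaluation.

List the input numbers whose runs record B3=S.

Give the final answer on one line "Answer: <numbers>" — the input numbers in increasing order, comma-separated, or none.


input #1 (d=8, q=0, r=2): does not record B3=S
input #2 (d=10, q=1, r=2): does not record B3=S
input #3 (d=9, q=0, r=2): does not record B3=S
input #4 (d=7, q=4, r=3): does not record B3=S
Answer: none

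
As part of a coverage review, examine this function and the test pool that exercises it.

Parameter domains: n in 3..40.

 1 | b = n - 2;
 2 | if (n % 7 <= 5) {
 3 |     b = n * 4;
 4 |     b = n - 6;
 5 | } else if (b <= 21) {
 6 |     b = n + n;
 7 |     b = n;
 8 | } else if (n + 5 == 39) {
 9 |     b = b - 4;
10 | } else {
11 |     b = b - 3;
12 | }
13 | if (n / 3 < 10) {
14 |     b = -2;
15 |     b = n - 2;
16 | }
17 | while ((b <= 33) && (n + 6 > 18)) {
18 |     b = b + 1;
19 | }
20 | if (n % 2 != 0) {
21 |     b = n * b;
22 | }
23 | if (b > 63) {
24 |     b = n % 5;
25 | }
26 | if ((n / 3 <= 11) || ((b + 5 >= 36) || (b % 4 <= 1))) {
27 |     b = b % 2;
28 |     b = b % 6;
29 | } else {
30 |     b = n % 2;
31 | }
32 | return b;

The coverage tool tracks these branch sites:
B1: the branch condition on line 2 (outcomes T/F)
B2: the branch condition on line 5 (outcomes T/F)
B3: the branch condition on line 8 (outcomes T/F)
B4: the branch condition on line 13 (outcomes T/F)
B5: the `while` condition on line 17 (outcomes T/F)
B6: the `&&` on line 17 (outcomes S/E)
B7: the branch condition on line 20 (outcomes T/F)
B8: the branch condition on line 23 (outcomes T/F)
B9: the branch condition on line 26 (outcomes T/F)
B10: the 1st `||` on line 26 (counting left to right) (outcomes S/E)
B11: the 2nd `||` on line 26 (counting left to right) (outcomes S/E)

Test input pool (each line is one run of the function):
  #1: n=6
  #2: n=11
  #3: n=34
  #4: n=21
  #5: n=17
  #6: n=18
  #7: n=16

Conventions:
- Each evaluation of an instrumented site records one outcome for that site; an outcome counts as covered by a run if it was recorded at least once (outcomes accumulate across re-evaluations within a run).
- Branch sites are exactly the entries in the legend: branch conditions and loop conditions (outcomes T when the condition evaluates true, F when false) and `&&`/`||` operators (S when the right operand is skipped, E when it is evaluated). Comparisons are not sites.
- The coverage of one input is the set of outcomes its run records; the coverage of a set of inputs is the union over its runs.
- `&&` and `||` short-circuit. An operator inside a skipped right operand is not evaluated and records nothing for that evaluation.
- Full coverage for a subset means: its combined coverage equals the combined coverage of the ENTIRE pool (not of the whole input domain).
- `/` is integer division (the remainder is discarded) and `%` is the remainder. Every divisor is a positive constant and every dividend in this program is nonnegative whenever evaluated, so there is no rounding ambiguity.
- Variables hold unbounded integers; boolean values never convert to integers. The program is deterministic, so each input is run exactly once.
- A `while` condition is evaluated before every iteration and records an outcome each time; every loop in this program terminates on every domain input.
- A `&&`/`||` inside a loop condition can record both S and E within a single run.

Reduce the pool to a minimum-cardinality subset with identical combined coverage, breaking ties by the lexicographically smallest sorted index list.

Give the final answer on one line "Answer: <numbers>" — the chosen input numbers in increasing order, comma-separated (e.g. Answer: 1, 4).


#1 (n=6) -> B1->F, B2->T, B4->T, B6->E, B5->F, B7->F, B8->F, B10->S, B9->T; covered: B1=F, B2=T, B4=T, B5=F, B6=E, B7=F, B8=F, B9=T, B10=S
#2 (n=11) -> B1->T, B4->T, B6->E, B5->F, B7->T, B8->T, B10->S, B9->T; covered: B1=T, B4=T, B5=F, B6=E, B7=T, B8=T, B9=T, B10=S
#3 (n=34) -> B1->F, B2->F, B3->T, B4->F, B6->E, B5->T, B6->E, B5->T, B6->E, B5->T, B6->E, B5->T, B6->E, B5->T, ...; covered: B1=F, B2=F, B3=T, B4=F, B5=T, B5=F, B6=S, B6=E, B7=F, B8=F, B9=T, B10=S
#4 (n=21) -> B1->T, B4->T, B6->E, B5->T, B6->E, B5->T, B6->E, B5->T, B6->E, B5->T, B6->E, B5->T, B6->E, B5->T, ...; covered: B1=T, B4=T, B5=T, B5=F, B6=S, B6=E, B7=T, B8=T, B9=T, B10=S
#5 (n=17) -> B1->T, B4->T, B6->E, B5->T, B6->E, B5->T, B6->E, B5->T, B6->E, B5->T, B6->E, B5->T, B6->E, B5->T, ...; covered: B1=T, B4=T, B5=T, B5=F, B6=S, B6=E, B7=T, B8=T, B9=T, B10=S
#6 (n=18) -> B1->T, B4->T, B6->E, B5->T, B6->E, B5->T, B6->E, B5->T, B6->E, B5->T, B6->E, B5->T, B6->E, B5->T, ...; covered: B1=T, B4=T, B5=T, B5=F, B6=S, B6=E, B7=F, B8=F, B9=T, B10=S
#7 (n=16) -> B1->T, B4->T, B6->E, B5->T, B6->E, B5->T, B6->E, B5->T, B6->E, B5->T, B6->E, B5->T, B6->E, B5->T, ...; covered: B1=T, B4=T, B5=T, B5=F, B6=S, B6=E, B7=F, B8=F, B9=T, B10=S
pool-wide coverage (17 outcomes): B1=T, B1=F, B2=T, B2=F, B3=T, B4=T, B4=F, B5=T, B5=F, B6=S, B6=E, B7=T, B7=F, B8=T, B8=F, B9=T, B10=S
size 1 is not enough: best union over all size-1 subsets is 12/17
size 2 is not enough: best union over all size-2 subsets is 16/17
the canonical winner is {1, 2, 3}: size 3, full 17-outcome coverage, earliest index list among size-3 covers
Answer: 1, 2, 3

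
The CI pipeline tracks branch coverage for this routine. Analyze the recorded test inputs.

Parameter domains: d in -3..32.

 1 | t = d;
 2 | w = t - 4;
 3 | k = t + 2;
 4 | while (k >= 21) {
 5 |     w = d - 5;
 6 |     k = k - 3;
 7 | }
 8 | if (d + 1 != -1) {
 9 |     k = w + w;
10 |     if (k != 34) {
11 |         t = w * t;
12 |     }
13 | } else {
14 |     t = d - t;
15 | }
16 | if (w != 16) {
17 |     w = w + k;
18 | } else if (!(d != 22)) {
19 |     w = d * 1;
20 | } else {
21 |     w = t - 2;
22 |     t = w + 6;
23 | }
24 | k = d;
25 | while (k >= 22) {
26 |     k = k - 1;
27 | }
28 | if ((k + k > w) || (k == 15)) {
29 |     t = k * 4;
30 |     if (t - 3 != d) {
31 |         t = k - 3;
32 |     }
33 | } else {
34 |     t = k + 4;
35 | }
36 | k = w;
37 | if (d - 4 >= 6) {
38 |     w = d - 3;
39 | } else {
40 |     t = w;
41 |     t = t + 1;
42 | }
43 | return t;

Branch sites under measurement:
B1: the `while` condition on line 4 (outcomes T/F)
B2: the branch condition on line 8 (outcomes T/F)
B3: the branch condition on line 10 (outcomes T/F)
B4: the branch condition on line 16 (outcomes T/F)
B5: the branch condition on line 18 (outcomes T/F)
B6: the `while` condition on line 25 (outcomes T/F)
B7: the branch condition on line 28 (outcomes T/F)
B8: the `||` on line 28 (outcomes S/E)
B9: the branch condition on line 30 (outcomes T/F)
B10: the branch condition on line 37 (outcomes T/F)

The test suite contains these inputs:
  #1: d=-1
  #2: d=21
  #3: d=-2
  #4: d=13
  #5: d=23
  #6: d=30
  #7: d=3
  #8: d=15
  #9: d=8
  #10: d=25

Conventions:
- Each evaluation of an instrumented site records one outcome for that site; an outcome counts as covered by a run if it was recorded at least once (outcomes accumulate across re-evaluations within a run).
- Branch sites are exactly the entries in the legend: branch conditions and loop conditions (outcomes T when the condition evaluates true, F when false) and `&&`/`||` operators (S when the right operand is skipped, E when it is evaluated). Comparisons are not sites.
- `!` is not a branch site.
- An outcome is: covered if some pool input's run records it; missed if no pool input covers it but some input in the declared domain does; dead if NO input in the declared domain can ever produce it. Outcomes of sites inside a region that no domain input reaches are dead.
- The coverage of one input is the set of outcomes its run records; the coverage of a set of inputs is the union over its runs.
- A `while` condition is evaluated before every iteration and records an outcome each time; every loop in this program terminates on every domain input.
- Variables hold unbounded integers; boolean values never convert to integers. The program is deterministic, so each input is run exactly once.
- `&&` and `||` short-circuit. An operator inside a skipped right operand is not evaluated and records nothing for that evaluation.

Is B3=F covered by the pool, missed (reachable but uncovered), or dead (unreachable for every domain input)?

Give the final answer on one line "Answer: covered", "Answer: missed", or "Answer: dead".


no pool input records B3=F
but domain input (d=22) does record it -> reachable, so missed
Answer: missed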